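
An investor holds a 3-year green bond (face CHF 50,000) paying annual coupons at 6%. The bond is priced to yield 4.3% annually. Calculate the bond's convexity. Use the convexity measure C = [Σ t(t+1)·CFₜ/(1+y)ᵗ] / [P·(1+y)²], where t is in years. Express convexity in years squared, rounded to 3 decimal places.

10.235

With y = 0.043:
  t   CF        PV=CF/(1+0.043)^t    t·PV        t(t+1)·PV
  1     3,000.00     2,876.3183     2,876.3183       5,752.6366
  2     3,000.00     2,757.7357     5,515.4714      16,546.4141
  3    53,000.00    46,711.4065   140,134.2195     560,536.8781
  Σ                 52,345.4605   148,526.0092     582,835.9288
P = 52,345.4605.
Convexity = Σ t(t+1)·PV / [P·(1+y)²] = 582,835.9288 / (52,345.4605 × 1.087849) = 10.23526.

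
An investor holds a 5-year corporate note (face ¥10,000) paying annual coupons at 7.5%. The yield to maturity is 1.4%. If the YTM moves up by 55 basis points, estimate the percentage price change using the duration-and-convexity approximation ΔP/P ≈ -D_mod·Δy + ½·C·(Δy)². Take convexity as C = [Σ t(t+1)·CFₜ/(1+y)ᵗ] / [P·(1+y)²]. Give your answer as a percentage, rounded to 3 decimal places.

With y = 0.014:
  t   CF        PV=CF/(1+0.014)^t    t·PV        t(t+1)·PV
  1       750.00       739.6450       739.6450       1,479.2899
  2       750.00       729.4329     1,458.8658       4,376.5975
  3       750.00       719.3618     2,158.0855       8,632.3421
  4       750.00       709.4298     2,837.7193      14,188.5965
  5    10,750.00    10,028.1008    50,140.5038     300,843.0230
  Σ                 12,925.9703    57,334.8195     329,519.8490
P = 12,925.9703; D_Mac = 4.43563 yrs; D_mod = 4.37439 yrs; C = 24.79377.
Duration effect: -4.37439 × (+0.0055) = -0.024059
Convexity effect: 0.5 × 24.79377 × (0.0055)² = +0.0003750
ΔP/P ≈ -0.024059 + 0.0003750 = -0.023684 = -2.3684%.

-2.368%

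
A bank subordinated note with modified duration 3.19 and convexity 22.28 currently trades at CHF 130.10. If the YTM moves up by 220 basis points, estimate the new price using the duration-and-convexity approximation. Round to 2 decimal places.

Duration effect: -D_mod·Δy = -3.19 × (+0.022) = -0.070180
Convexity effect: ½·C·(Δy)² = 0.5 × 22.28 × (0.022)² = +0.00539176
ΔP/P ≈ -0.070180 + 0.00539176 = -0.06478824
New price ≈ 130.10 × (1 - 0.06478824) = 121.671049976.

CHF 121.67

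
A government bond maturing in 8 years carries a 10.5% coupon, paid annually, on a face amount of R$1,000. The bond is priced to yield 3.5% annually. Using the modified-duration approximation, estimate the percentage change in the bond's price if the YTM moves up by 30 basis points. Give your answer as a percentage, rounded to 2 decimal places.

Periodic yield y = 0.035. Modified duration first:
  t   CF        PV=CF/(1+0.035)^t    t·PV
  1       105.00       101.4493       101.4493
  2       105.00        98.0186       196.0372
  3       105.00        94.7040       284.1120
  4       105.00        91.5014       366.0057
  5       105.00        88.4072       442.0359
  6       105.00        85.4176       512.5054
  7       105.00        82.5291       577.7034
  8     1,105.00       839.1498     6,713.1982
  Σ                  1,481.1769     9,193.0470
P = 1,481.1769; D_Mac = 6.20658 yrs; D_mod = 6.20658/(1+0.035) = 5.99670 yrs.
ΔP/P ≈ -D_mod · Δy = -5.99670 × (+0.003) = -0.017990 = -1.7990%.

-1.80%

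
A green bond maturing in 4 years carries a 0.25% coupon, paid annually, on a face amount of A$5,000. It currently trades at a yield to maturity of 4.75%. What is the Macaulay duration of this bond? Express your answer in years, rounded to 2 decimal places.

Periodic yield y = 0.0475. Discount each cash flow and weight by its year:
  t   CF        PV=CF/(1+0.0475)^t    t·PV
  1        12.50        11.9332        11.9332
  2        12.50        11.3921        22.7841
  3        12.50        10.8755        32.6264
  4     5,012.50     4,163.3053    16,653.2212
  Σ                  4,197.5060    16,720.5649
Price P = Σ PV = 4,197.5060.
Macaulay duration = Σ(t·PV) / P = 16,720.5649 / 4,197.5060 = 3.98345 years.

3.98 years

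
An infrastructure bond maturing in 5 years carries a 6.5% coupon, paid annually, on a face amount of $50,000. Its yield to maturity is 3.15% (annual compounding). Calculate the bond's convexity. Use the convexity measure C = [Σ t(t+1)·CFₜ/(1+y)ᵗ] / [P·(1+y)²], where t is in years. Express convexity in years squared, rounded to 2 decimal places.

24.22

With y = 0.0315:
  t   CF        PV=CF/(1+0.0315)^t    t·PV        t(t+1)·PV
  1     3,250.00     3,150.7513     3,150.7513       6,301.5027
  2     3,250.00     3,054.5335     6,109.0671      18,327.2012
  3     3,250.00     2,961.2540     8,883.7621      35,535.0483
  4     3,250.00     2,870.8231    11,483.2924      57,416.4620
  5    53,250.00    45,600.9038   228,004.5191   1,368,027.1146
  Σ                 57,638.2658   257,631.3920   1,485,607.3287
P = 57,638.2658.
Convexity = Σ t(t+1)·PV / [P·(1+y)²] = 1,485,607.3287 / (57,638.2658 × 1.063992) = 24.22449.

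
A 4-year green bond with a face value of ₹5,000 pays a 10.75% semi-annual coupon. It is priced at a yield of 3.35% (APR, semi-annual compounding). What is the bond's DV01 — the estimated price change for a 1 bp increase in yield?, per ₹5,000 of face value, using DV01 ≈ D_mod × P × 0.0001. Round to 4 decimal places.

Periodic yield y = 0.01675.
  t   CF        PV=CF/(1+0.01675)^t    t·PV
  1       268.75       264.3226       264.3226
  2       268.75       259.9681       519.9363
  3       268.75       255.6854       767.0562
  4       268.75       251.4732     1,005.8929
  5       268.75       247.3304     1,236.6522
  6       268.75       243.2559     1,459.5354
  7       268.75       239.2485     1,674.7394
  8     5,268.75     4,613.1135    36,904.9083
  Σ                  6,374.3977    43,833.0433
P = 6,374.3977; D_Mac = 6.87642 half-year periods = 3.43821 yrs; D_mod = 3.38157 yrs.
DV01 ≈ 3.38157 × 6,374.3977 × 0.0001 = 2.155547.

₹2.1555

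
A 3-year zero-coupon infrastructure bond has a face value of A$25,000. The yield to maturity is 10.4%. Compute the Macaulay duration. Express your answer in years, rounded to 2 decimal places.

3.00 years

A zero-coupon bond has a single cash flow at maturity, so its Macaulay duration equals its maturity: 3 years.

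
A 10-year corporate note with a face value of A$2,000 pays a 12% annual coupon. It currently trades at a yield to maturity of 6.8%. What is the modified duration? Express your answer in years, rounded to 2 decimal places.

Periodic yield y = 0.068. First find Macaulay duration:
  t   CF        PV=CF/(1+0.068)^t    t·PV
  1       240.00       224.7191       224.7191
  2       240.00       210.4111       420.8223
  3       240.00       197.0142       591.0425
  4       240.00       184.4702       737.8808
  5       240.00       172.7249       863.6246
  6       240.00       161.7274       970.3647
  7       240.00       151.4302     1,060.0113
  8       240.00       141.7886     1,134.3086
  9       240.00       132.7608     1,194.8475
  10    2,240.00     1,160.2070    11,602.0703
  Σ                  2,737.2536    18,799.6916
P = 2,737.2536; Macaulay duration = 18,799.6916 / 2,737.2536 = 6.86809 years.
Modified duration = D_Mac / (1 + y) = 6.86809 / 1.068 = 6.43079 years.

6.43 years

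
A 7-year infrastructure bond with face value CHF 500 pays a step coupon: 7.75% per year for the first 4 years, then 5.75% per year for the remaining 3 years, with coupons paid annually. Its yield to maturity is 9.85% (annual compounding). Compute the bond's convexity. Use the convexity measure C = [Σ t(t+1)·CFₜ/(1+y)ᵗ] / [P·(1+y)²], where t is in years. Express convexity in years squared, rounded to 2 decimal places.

34.02

With y = 0.0985:
  t   CF        PV=CF/(1+0.0985)^t    t·PV        t(t+1)·PV
  1        38.75        35.2754        35.2754          70.5508
  2        38.75        32.1123        64.2246         192.6739
  3        38.75        29.2329        87.6986         350.7945
  4        38.75        26.6116       106.4465         532.2326
  5        28.75        17.9737        89.8685         539.2111
  6        28.75        16.3620        98.1722         687.2057
  7       528.75       273.9365     1,917.5557      15,340.4457
  Σ                    431.5045     2,399.2416      17,713.1142
P = 431.5045.
Convexity = Σ t(t+1)·PV / [P·(1+y)²] = 17,713.1142 / (431.5045 × 1.206702) = 34.01806.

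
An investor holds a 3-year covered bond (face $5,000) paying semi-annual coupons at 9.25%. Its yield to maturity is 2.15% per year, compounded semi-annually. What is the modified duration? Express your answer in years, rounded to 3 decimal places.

Periodic yield y = 0.01075. First find Macaulay duration:
  t   CF        PV=CF/(1+0.01075)^t    t·PV
  1       231.25       228.7905       228.7905
  2       231.25       226.3572       452.7143
  3       231.25       223.9497       671.8491
  4       231.25       221.5678       886.2714
  5       231.25       219.2113     1,096.0566
  6     5,231.25     4,906.1743    29,437.0459
  Σ                  6,026.0509    32,772.7279
P = 6,026.0509; Macaulay duration = 32,772.7279 / 6,026.0509 = 5.43851 half-year periods = 2.71925 years.
Modified duration = D_Mac / (1 + y) = 2.71925 / 1.01075 = 2.69033 years.

2.690 years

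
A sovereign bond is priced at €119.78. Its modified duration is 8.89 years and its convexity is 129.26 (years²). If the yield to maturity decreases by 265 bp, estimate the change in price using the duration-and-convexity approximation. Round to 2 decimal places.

Duration effect: -D_mod·Δy = -8.89 × (-0.0265) = +0.235585
Convexity effect: ½·C·(Δy)² = 0.5 × 129.26 × (-0.0265)² = +0.0453864175
ΔP/P ≈ +0.235585 + 0.0453864175 = +0.2809714175
ΔP ≈ 119.78 × (+0.2809714175) = +33.65475638815.

+€33.65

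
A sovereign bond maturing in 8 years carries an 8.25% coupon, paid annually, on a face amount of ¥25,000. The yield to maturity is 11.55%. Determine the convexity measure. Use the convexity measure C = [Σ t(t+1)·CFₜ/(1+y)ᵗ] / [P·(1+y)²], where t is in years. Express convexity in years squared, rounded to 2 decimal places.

With y = 0.1155:
  t   CF        PV=CF/(1+0.1155)^t    t·PV        t(t+1)·PV
  1     2,062.50     1,848.9467     1,848.9467       3,697.8933
  2     2,062.50     1,657.5049     3,315.0097       9,945.0291
  3     2,062.50     1,485.8851     4,457.6554      17,830.6214
  4     2,062.50     1,332.0351     5,328.1403      26,640.7014
  5     2,062.50     1,194.1148     5,970.5740      35,823.4443
  6     2,062.50     1,070.4750     6,422.8497      44,959.9480
  7     2,062.50       959.6369     6,717.4582      53,739.6659
  8    27,062.50    11,287.8523    90,302.8181     812,725.3631
  Σ                 20,836.4506   124,363.4521   1,005,362.6664
P = 20,836.4506.
Convexity = Σ t(t+1)·PV / [P·(1+y)²] = 1,005,362.6664 / (20,836.4506 × 1.244340) = 38.77572.

38.78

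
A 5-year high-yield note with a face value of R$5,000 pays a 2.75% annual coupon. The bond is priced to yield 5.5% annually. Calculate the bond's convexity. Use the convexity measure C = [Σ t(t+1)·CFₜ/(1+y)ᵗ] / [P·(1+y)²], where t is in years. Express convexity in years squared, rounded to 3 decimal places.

24.952

With y = 0.055:
  t   CF        PV=CF/(1+0.055)^t    t·PV        t(t+1)·PV
  1       137.50       130.3318       130.3318         260.6635
  2       137.50       123.5372       247.0744         741.2232
  3       137.50       117.0969       351.2906       1,405.1625
  4       137.50       110.9923       443.9692       2,219.8460
  5     5,137.50     3,930.8777    19,654.3887     117,926.3323
  Σ                  4,412.8359    20,827.0547     122,553.2276
P = 4,412.8359.
Convexity = Σ t(t+1)·PV / [P·(1+y)²] = 122,553.2276 / (4,412.8359 × 1.113025) = 24.95181.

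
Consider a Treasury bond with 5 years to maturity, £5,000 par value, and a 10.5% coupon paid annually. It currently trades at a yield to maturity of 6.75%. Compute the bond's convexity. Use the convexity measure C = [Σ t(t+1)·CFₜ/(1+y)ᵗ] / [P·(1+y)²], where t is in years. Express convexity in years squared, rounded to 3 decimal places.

With y = 0.0675:
  t   CF        PV=CF/(1+0.0675)^t    t·PV        t(t+1)·PV
  1       525.00       491.8033       491.8033         983.6066
  2       525.00       460.7056       921.4113       2,764.2339
  3       525.00       431.5744     1,294.7231       5,178.8925
  4       525.00       404.2851     1,617.1405       8,085.7026
  5     5,525.00     3,985.5922    19,927.9612     119,567.7670
  Σ                  5,773.9607    24,253.0394     136,580.2026
P = 5,773.9607.
Convexity = Σ t(t+1)·PV / [P·(1+y)²] = 136,580.2026 / (5,773.9607 × 1.139556) = 20.75765.

20.758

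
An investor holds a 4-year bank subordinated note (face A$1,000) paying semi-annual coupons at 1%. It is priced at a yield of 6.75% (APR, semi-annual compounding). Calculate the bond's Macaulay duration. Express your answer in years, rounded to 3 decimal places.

3.921 years

Periodic yield y = 0.03375. Discount each cash flow and weight by its period:
  t   CF        PV=CF/(1+0.03375)^t    t·PV
  1         5.00         4.8368         4.8368
  2         5.00         4.6788         9.3577
  3         5.00         4.5261        13.5783
  4         5.00         4.3783        17.5133
  5         5.00         4.2354        21.1769
  6         5.00         4.0971        24.5826
  7         5.00         3.9633        27.7434
  8     1,005.00       770.6228     6,164.9828
  Σ                    801.3387     6,283.7717
Price P = Σ PV = 801.3387.
Macaulay duration = Σ(t·PV) / P = 6,283.7717 / 801.3387 = 7.84159 half-year periods.
In years: 7.84159 / 2 = 3.92080 years.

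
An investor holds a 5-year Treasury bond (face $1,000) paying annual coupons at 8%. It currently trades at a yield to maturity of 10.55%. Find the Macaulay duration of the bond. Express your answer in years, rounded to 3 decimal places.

Periodic yield y = 0.1055. Discount each cash flow and weight by its year:
  t   CF        PV=CF/(1+0.1055)^t    t·PV
  1        80.00        72.3654        72.3654
  2        80.00        65.4595       130.9189
  3        80.00        59.2125       177.6376
  4        80.00        53.5618       214.2471
  5     1,080.00       654.0787     3,270.3936
  Σ                    904.6780     3,865.5628
Price P = Σ PV = 904.6780.
Macaulay duration = Σ(t·PV) / P = 3,865.5628 / 904.6780 = 4.27286 years.

4.273 years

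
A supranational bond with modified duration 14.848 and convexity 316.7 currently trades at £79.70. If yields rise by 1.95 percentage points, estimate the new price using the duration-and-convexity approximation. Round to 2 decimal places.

Duration effect: -D_mod·Δy = -14.848 × (+0.0195) = -0.289536
Convexity effect: ½·C·(Δy)² = 0.5 × 316.7 × (0.0195)² = +0.0602125875
ΔP/P ≈ -0.289536 + 0.0602125875 = -0.2293234125
New price ≈ 79.70 × (1 - 0.2293234125) = 61.42292402375.

£61.42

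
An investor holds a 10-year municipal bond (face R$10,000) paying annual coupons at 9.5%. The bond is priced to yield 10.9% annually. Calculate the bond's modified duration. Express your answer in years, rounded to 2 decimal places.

6.07 years

Periodic yield y = 0.109. First find Macaulay duration:
  t   CF        PV=CF/(1+0.109)^t    t·PV
  1       950.00       856.6276       856.6276
  2       950.00       772.4325     1,544.8649
  3       950.00       696.5126     2,089.5377
  4       950.00       628.0546     2,512.2185
  5       950.00       566.3252     2,831.6259
  6       950.00       510.6629     3,063.9775
  7       950.00       460.4715     3,223.3007
  8       950.00       415.2133     3,321.7062
  9       950.00       374.4033     3,369.6299
  10   10,950.00     3,891.3353    38,913.3534
  Σ                  9,172.0388    61,726.8424
P = 9,172.0388; Macaulay duration = 61,726.8424 / 9,172.0388 = 6.72989 years.
Modified duration = D_Mac / (1 + y) = 6.72989 / 1.109 = 6.06843 years.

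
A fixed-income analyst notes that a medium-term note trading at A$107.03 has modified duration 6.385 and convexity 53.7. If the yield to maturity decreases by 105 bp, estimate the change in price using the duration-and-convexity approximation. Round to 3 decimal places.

+A$7.492

Duration effect: -D_mod·Δy = -6.385 × (-0.0105) = +0.0670425
Convexity effect: ½·C·(Δy)² = 0.5 × 53.7 × (-0.0105)² = +0.0029602125
ΔP/P ≈ +0.0670425 + 0.0029602125 = +0.0700027125
ΔP ≈ 107.03 × (+0.0700027125) = +7.492390318875.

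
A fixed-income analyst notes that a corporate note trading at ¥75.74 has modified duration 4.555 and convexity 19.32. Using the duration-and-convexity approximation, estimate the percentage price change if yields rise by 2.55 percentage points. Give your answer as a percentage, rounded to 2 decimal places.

-10.99%

Duration effect: -D_mod·Δy = -4.555 × (+0.0255) = -0.1161525
Convexity effect: ½·C·(Δy)² = 0.5 × 19.32 × (0.0255)² = +0.006281415
ΔP/P ≈ -0.1161525 + 0.006281415 = -0.109871085
= -10.9871085%.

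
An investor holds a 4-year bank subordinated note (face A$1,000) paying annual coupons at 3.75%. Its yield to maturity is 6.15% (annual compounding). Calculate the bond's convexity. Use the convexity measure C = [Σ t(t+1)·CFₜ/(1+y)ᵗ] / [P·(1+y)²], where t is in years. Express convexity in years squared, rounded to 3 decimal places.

16.441

With y = 0.0615:
  t   CF        PV=CF/(1+0.0615)^t    t·PV        t(t+1)·PV
  1        37.50        35.3274        35.3274          70.6547
  2        37.50        33.2806        66.5612         199.6837
  3        37.50        31.3524        94.0573         376.2292
  4     1,037.50       817.1619     3,268.6476      16,343.2381
  Σ                    917.1223     3,464.5935      16,989.8057
P = 917.1223.
Convexity = Σ t(t+1)·PV / [P·(1+y)²] = 16,989.8057 / (917.1223 × 1.126782) = 16.44073.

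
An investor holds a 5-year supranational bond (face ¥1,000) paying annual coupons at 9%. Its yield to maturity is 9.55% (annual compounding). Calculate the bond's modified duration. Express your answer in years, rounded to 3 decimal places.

Periodic yield y = 0.0955. First find Macaulay duration:
  t   CF        PV=CF/(1+0.0955)^t    t·PV
  1        90.00        82.1543        82.1543
  2        90.00        74.9925       149.9850
  3        90.00        68.4550       205.3651
  4        90.00        62.4875       249.9499
  5     1,090.00       690.8195     3,454.0975
  Σ                    978.9088     4,141.5517
P = 978.9088; Macaulay duration = 4,141.5517 / 978.9088 = 4.23078 years.
Modified duration = D_Mac / (1 + y) = 4.23078 / 1.0955 = 3.86197 years.

3.862 years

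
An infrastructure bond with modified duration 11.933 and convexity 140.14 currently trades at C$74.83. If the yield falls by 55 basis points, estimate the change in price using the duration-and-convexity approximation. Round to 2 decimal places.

+C$5.07

Duration effect: -D_mod·Δy = -11.933 × (-0.0055) = +0.0656315
Convexity effect: ½·C·(Δy)² = 0.5 × 140.14 × (-0.0055)² = +0.0021196175
ΔP/P ≈ +0.0656315 + 0.0021196175 = +0.0677511175
ΔP ≈ 74.83 × (+0.0677511175) = +5.069816122525.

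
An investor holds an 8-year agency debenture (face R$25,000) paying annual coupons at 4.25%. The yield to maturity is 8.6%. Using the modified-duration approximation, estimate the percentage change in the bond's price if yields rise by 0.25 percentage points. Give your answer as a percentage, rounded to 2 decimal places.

-1.56%

Periodic yield y = 0.086. Modified duration first:
  t   CF        PV=CF/(1+0.086)^t    t·PV
  1     1,062.50       978.3610       978.3610
  2     1,062.50       900.8849     1,801.7697
  3     1,062.50       829.5441     2,488.6322
  4     1,062.50       763.8527     3,055.4109
  5     1,062.50       703.3635     3,516.8174
  6     1,062.50       647.6643     3,885.9861
  7     1,062.50       596.3760     4,174.6320
  8    26,062.50    13,470.3063   107,762.4502
  Σ                 18,890.3527   127,664.0595
P = 18,890.3527; D_Mac = 6.75816 yrs; D_mod = 6.75816/(1+0.086) = 6.22299 yrs.
ΔP/P ≈ -D_mod · Δy = -6.22299 × (+0.0025) = -0.015557 = -1.5557%.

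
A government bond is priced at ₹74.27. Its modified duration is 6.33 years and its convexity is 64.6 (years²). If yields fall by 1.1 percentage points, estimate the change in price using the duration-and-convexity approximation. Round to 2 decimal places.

+₹5.46

Duration effect: -D_mod·Δy = -6.33 × (-0.011) = +0.069630
Convexity effect: ½·C·(Δy)² = 0.5 × 64.6 × (-0.011)² = +0.0039083
ΔP/P ≈ +0.069630 + 0.0039083 = +0.0735383
ΔP ≈ 74.27 × (+0.0735383) = +5.461689541.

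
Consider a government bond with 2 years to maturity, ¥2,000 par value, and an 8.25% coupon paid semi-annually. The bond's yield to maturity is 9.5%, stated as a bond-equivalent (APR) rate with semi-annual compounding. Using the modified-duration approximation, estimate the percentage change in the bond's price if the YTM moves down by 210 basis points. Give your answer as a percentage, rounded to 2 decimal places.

+3.77%

Periodic yield y = 0.0475. Modified duration first:
  t   CF        PV=CF/(1+0.0475)^t    t·PV
  1        82.50        78.7589        78.7589
  2        82.50        75.1875       150.3751
  3        82.50        71.7781       215.3342
  4     2,082.50     1,729.6924     6,918.7697
  Σ                  1,955.4170     7,363.2380
P = 1,955.4170; D_Mac = 3.76556 half-year periods = 1.88278 yrs; D_mod = 1.88278/(1+0.0475) = 1.79740 yrs.
ΔP/P ≈ -D_mod · Δy = -1.79740 × (-0.021) = +0.037745 = +3.7745%.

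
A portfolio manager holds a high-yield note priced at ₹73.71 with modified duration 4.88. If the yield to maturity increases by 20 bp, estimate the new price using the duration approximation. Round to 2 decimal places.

₹72.99

Duration approximation: ΔP/P ≈ -D_mod · Δy = -4.88 × (+0.002) = -0.009760.
New price ≈ 73.71 × (1 - 0.009760) = 72.9905904.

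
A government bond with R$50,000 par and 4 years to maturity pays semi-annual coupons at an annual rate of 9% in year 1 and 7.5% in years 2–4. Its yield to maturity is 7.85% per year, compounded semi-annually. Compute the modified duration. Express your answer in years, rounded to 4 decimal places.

Periodic yield y = 0.03925. First find Macaulay duration:
  t   CF        PV=CF/(1+0.03925)^t    t·PV
  1     2,250.00     2,165.0229     2,165.0229
  2     2,250.00     2,083.2551     4,166.5102
  3     1,875.00     1,670.4796     5,011.4388
  4     1,875.00     1,607.3895     6,429.5582
  5     1,875.00     1,546.6823     7,733.4113
  6     1,875.00     1,488.2678     8,929.6065
  7     1,875.00     1,432.0594    10,024.4160
  8    51,875.00    38,123.9459   304,991.5670
  Σ                 50,117.1024   349,451.5308
P = 50,117.1024; Macaulay duration = 349,451.5308 / 50,117.1024 = 6.97270 half-year periods = 3.48635 years.
Modified duration = D_Mac / (1 + y) = 3.48635 / 1.03925 = 3.35468 years.

3.3547 years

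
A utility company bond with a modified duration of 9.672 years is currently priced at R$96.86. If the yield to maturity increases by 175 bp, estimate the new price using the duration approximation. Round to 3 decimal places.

R$80.465

Duration approximation: ΔP/P ≈ -D_mod · Δy = -9.672 × (+0.0175) = -0.169260.
New price ≈ 96.86 × (1 - 0.169260) = 80.4654764.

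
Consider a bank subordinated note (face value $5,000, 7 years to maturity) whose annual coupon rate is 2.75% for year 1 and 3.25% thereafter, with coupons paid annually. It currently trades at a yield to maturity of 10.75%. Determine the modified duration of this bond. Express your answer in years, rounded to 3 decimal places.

5.616 years

Periodic yield y = 0.1075. First find Macaulay duration:
  t   CF        PV=CF/(1+0.1075)^t    t·PV
  1       137.50       124.1535       124.1535
  2       162.50       132.4848       264.9695
  3       162.50       119.6251       358.8752
  4       162.50       108.0136       432.0544
  5       162.50        97.5292       487.6460
  6       162.50        88.0625       528.3749
  7     5,162.50     2,526.1197    17,682.8377
  Σ                  3,195.9883    19,878.9112
P = 3,195.9883; Macaulay duration = 19,878.9112 / 3,195.9883 = 6.21996 years.
Modified duration = D_Mac / (1 + y) = 6.21996 / 1.1075 = 5.61621 years.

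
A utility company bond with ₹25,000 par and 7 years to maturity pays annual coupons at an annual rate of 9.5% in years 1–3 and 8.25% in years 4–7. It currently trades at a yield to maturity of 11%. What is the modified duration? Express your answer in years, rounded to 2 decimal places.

Periodic yield y = 0.11. First find Macaulay duration:
  t   CF        PV=CF/(1+0.11)^t    t·PV
  1     2,375.00     2,139.6396     2,139.6396
  2     2,375.00     1,927.6033     3,855.2066
  3     2,375.00     1,736.5795     5,209.7386
  4     2,062.50     1,358.6326     5,434.5305
  5     2,062.50     1,223.9934     6,119.9668
  6     2,062.50     1,102.6967     6,616.1803
  7    27,062.50    13,034.8807    91,244.1652
  Σ                 22,524.0259   120,619.4277
P = 22,524.0259; Macaulay duration = 120,619.4277 / 22,524.0259 = 5.35515 years.
Modified duration = D_Mac / (1 + y) = 5.35515 / 1.11 = 4.82446 years.

4.82 years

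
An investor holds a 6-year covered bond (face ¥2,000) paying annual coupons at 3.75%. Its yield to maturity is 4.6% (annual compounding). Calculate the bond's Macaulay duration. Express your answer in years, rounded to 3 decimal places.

5.470 years

Periodic yield y = 0.046. Discount each cash flow and weight by its year:
  t   CF        PV=CF/(1+0.046)^t    t·PV
  1        75.00        71.7017        71.7017
  2        75.00        68.5485       137.0970
  3        75.00        65.5339       196.6018
  4        75.00        62.6519       250.6078
  5        75.00        59.8967       299.4835
  6     2,075.00     1,584.2656     9,505.5936
  Σ                  1,912.5984    10,461.0853
Price P = Σ PV = 1,912.5984.
Macaulay duration = Σ(t·PV) / P = 10,461.0853 / 1,912.5984 = 5.46957 years.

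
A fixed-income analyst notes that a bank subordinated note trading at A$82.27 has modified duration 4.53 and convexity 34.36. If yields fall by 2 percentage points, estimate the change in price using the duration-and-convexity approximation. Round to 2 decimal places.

+A$8.02

Duration effect: -D_mod·Δy = -4.53 × (-0.02) = +0.090600
Convexity effect: ½·C·(Δy)² = 0.5 × 34.36 × (-0.02)² = +0.0068720
ΔP/P ≈ +0.090600 + 0.0068720 = +0.097472
ΔP ≈ 82.27 × (+0.097472) = +8.01902144.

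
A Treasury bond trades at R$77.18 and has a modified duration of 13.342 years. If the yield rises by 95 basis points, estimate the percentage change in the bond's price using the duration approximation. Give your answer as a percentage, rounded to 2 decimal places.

Duration approximation: ΔP/P ≈ -D_mod · Δy = -13.342 × (+0.0095) = -0.126749.
As a percentage: -12.6749%.

-12.67%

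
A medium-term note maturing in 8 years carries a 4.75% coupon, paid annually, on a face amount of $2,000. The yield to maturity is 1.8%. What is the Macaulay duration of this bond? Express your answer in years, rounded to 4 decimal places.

Periodic yield y = 0.018. Discount each cash flow and weight by its year:
  t   CF        PV=CF/(1+0.018)^t    t·PV
  1        95.00        93.3202        93.3202
  2        95.00        91.6702       183.3403
  3        95.00        90.0493       270.1479
  4        95.00        88.4571       353.8282
  5        95.00        86.8930       434.4649
  6        95.00        85.3566       512.1394
  7        95.00        83.8473       586.9312
  8     2,095.00     1,816.3595    14,530.8758
  Σ                  2,435.9531    16,965.0480
Price P = Σ PV = 2,435.9531.
Macaulay duration = Σ(t·PV) / P = 16,965.0480 / 2,435.9531 = 6.96444 years.

6.9644 years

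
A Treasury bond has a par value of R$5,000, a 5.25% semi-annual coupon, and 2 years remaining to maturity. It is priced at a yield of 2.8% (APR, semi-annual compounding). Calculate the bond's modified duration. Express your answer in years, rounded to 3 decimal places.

Periodic yield y = 0.014. First find Macaulay duration:
  t   CF        PV=CF/(1+0.014)^t    t·PV
  1       131.25       129.4379       129.4379
  2       131.25       127.6508       255.3015
  3       131.25       125.8883       377.6650
  4     5,131.25     4,853.6824    19,414.7296
  Σ                  5,236.6593    20,177.1339
P = 5,236.6593; Macaulay duration = 20,177.1339 / 5,236.6593 = 3.85305 half-year periods = 1.92653 years.
Modified duration = D_Mac / (1 + y) = 1.92653 / 1.014 = 1.89993 years.

1.900 years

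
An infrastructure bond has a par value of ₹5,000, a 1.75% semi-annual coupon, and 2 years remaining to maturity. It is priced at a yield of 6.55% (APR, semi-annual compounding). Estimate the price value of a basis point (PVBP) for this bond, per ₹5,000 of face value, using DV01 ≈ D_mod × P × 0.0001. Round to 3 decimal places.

₹0.870

Periodic yield y = 0.03275.
  t   CF        PV=CF/(1+0.03275)^t    t·PV
  1        43.75        42.3626        42.3626
  2        43.75        41.0192        82.0385
  3        43.75        39.7185       119.1554
  4     5,043.75     4,433.7657    17,735.0627
  Σ                  4,556.8660    17,978.6192
P = 4,556.8660; D_Mac = 3.94539 half-year periods = 1.97270 yrs; D_mod = 1.91014 yrs.
DV01 ≈ 1.91014 × 4,556.8660 × 0.0001 = 0.870425.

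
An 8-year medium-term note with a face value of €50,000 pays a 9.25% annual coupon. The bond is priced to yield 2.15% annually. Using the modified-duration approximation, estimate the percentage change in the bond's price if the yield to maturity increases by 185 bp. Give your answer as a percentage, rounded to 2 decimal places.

Periodic yield y = 0.0215. Modified duration first:
  t   CF        PV=CF/(1+0.0215)^t    t·PV
  1     4,625.00     4,527.6554     4,527.6554
  2     4,625.00     4,432.3597     8,864.7194
  3     4,625.00     4,339.0697    13,017.2090
  4     4,625.00     4,247.7432    16,990.9728
  5     4,625.00     4,158.3389    20,791.6946
  6     4,625.00     4,070.8164    24,424.8982
  7     4,625.00     3,985.1359    27,895.9516
  8    54,625.00    46,077.0305   368,616.2437
  Σ                 75,838.1496   485,129.3446
P = 75,838.1496; D_Mac = 6.39690 yrs; D_mod = 6.39690/(1+0.0215) = 6.26227 yrs.
ΔP/P ≈ -D_mod · Δy = -6.26227 × (+0.0185) = -0.115852 = -11.5852%.

-11.59%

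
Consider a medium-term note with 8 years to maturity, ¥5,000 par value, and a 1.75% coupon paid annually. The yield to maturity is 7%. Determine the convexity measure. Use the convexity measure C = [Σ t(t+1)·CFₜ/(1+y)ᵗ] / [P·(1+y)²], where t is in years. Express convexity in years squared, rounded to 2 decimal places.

With y = 0.07:
  t   CF        PV=CF/(1+0.07)^t    t·PV        t(t+1)·PV
  1        87.50        81.7757        81.7757         163.5514
  2        87.50        76.4259       152.8518         458.5553
  3        87.50        71.4261       214.2782         857.1128
  4        87.50        66.7533       267.0133       1,335.0666
  5        87.50        62.3863       311.9315       1,871.5887
  6        87.50        58.3049       349.8297       2,448.8077
  7        87.50        54.4906       381.4342       3,051.4737
  8     5,087.50     2,960.9713    23,687.7706     213,189.9350
  Σ                  3,432.5341    25,446.8849     223,376.0913
P = 3,432.5341.
Convexity = Σ t(t+1)·PV / [P·(1+y)²] = 223,376.0913 / (3,432.5341 × 1.144900) = 56.84003.

56.84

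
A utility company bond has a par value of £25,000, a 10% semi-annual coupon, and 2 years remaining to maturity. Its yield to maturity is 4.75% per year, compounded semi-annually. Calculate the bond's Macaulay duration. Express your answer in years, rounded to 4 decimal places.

1.8687 years

Periodic yield y = 0.02375. Discount each cash flow and weight by its period:
  t   CF        PV=CF/(1+0.02375)^t    t·PV
  1     1,250.00     1,221.0012     1,221.0012
  2     1,250.00     1,192.6752     2,385.3504
  3     1,250.00     1,165.0063     3,495.0189
  4    26,250.00    23,897.5648    95,590.2594
  Σ                 27,476.2475   102,691.6298
Price P = Σ PV = 27,476.2475.
Macaulay duration = Σ(t·PV) / P = 102,691.6298 / 27,476.2475 = 3.73747 half-year periods.
In years: 3.73747 / 2 = 1.86873 years.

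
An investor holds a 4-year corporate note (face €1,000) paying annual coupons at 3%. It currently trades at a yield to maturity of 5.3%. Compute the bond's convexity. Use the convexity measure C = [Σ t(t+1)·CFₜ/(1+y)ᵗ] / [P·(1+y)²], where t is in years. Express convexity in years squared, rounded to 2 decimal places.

With y = 0.053:
  t   CF        PV=CF/(1+0.053)^t    t·PV        t(t+1)·PV
  1        30.00        28.4900        28.4900          56.9801
  2        30.00        27.0561        54.1121         162.3363
  3        30.00        25.6943        77.0828         308.3311
  4     1,030.00       837.7679     3,351.0718      16,755.3589
  Σ                    919.0083     3,510.7567      17,283.0065
P = 919.0083.
Convexity = Σ t(t+1)·PV / [P·(1+y)²] = 17,283.0065 / (919.0083 × 1.108809) = 16.96067.

16.96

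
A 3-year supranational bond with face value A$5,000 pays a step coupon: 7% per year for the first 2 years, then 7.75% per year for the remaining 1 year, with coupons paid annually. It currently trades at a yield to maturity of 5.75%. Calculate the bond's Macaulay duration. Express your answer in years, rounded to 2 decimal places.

Periodic yield y = 0.0575. Discount each cash flow and weight by its year:
  t   CF        PV=CF/(1+0.0575)^t    t·PV
  1       350.00       330.9693       330.9693
  2       350.00       312.9733       625.9466
  3     5,387.50     4,555.6060    13,666.8180
  Σ                  5,199.5486    14,623.7338
Price P = Σ PV = 5,199.5486.
Macaulay duration = Σ(t·PV) / P = 14,623.7338 / 5,199.5486 = 2.81250 years.

2.81 years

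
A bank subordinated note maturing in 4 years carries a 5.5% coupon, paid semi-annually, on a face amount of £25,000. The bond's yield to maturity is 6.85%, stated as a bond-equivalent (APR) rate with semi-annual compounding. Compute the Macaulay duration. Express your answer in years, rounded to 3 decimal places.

3.634 years

Periodic yield y = 0.03425. Discount each cash flow and weight by its period:
  t   CF        PV=CF/(1+0.03425)^t    t·PV
  1       687.50       664.7329       664.7329
  2       687.50       642.7197     1,285.4395
  3       687.50       621.4356     1,864.3067
  4       687.50       600.8563     2,403.4250
  5       687.50       580.9584     2,904.7921
  6       687.50       561.7195     3,370.3172
  7       687.50       543.1177     3,801.8242
  8    25,687.50    19,620.8403   156,966.7223
  Σ                 23,836.3805   173,261.5600
Price P = Σ PV = 23,836.3805.
Macaulay duration = Σ(t·PV) / P = 173,261.5600 / 23,836.3805 = 7.26879 half-year periods.
In years: 7.26879 / 2 = 3.63439 years.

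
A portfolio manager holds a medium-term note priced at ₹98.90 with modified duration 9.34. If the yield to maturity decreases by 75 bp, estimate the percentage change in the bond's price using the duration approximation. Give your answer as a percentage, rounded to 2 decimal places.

Duration approximation: ΔP/P ≈ -D_mod · Δy = -9.34 × (-0.0075) = +0.070050.
As a percentage: +7.0050%.

+7.01%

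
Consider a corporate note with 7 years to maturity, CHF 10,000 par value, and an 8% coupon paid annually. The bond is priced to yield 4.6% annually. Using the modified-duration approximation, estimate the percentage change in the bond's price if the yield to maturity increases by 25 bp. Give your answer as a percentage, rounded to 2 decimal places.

-1.38%

Periodic yield y = 0.046. Modified duration first:
  t   CF        PV=CF/(1+0.046)^t    t·PV
  1       800.00       764.8184       764.8184
  2       800.00       731.1839     1,462.3678
  3       800.00       699.0286     2,097.0857
  4       800.00       668.2874     2,673.1495
  5       800.00       638.8981     3,194.4903
  6       800.00       610.8012     3,664.8072
  7    10,800.00     7,883.1895    55,182.3262
  Σ                 11,996.2069    69,039.0449
P = 11,996.2069; D_Mac = 5.75507 yrs; D_mod = 5.75507/(1+0.046) = 5.50198 yrs.
ΔP/P ≈ -D_mod · Δy = -5.50198 × (+0.0025) = -0.013755 = -1.3755%.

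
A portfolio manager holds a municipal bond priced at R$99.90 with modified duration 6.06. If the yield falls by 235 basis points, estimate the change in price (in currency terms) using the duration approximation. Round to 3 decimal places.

+R$14.227

Duration approximation: ΔP/P ≈ -D_mod · Δy = -6.06 × (-0.0235) = +0.142410.
ΔP ≈ 99.90 × (+0.142410) = +14.226759.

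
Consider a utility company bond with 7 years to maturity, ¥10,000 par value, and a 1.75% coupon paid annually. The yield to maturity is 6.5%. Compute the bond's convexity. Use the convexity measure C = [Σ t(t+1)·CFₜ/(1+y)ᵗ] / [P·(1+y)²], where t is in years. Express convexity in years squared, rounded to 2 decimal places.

With y = 0.065:
  t   CF        PV=CF/(1+0.065)^t    t·PV        t(t+1)·PV
  1       175.00       164.3192       164.3192         328.6385
  2       175.00       154.2904       308.5807         925.7422
  3       175.00       144.8736       434.6208       1,738.4831
  4       175.00       136.0315       544.1262       2,720.6308
  5       175.00       127.7291       638.6457       3,831.8744
  6       175.00       119.9335       719.6008       5,037.2058
  7    10,175.00     6,547.6757    45,833.7302     366,669.8412
  Σ                  7,394.8531    48,643.6236     381,252.4160
P = 7,394.8531.
Convexity = Σ t(t+1)·PV / [P·(1+y)²] = 381,252.4160 / (7,394.8531 × 1.134225) = 45.45523.

45.46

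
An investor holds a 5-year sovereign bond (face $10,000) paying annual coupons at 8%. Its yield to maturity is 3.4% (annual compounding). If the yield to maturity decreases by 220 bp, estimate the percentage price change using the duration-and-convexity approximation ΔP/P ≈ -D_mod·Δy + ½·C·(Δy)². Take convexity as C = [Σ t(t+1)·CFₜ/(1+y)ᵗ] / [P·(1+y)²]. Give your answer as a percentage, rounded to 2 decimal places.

With y = 0.034:
  t   CF        PV=CF/(1+0.034)^t    t·PV        t(t+1)·PV
  1       800.00       773.6944       773.6944       1,547.3888
  2       800.00       748.2538     1,496.5075       4,489.5226
  3       800.00       723.6497     2,170.9490       8,683.7961
  4       800.00       699.8546     2,799.4185      13,997.0923
  5    10,800.00     9,137.3669    45,686.8343     274,121.0057
  Σ                 12,082.8193    52,927.4037     302,838.8054
P = 12,082.8193; D_Mac = 4.38039 yrs; D_mod = 4.23635 yrs; C = 23.44241.
Duration effect: -4.23635 × (-0.022) = +0.093200
Convexity effect: 0.5 × 23.44241 × (-0.022)² = +0.0056731
ΔP/P ≈ +0.093200 + 0.0056731 = +0.098873 = +9.8873%.

+9.89%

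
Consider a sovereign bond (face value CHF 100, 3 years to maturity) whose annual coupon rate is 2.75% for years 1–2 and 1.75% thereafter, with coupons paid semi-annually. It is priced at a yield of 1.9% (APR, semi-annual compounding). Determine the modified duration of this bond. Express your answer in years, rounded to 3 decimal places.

Periodic yield y = 0.0095. First find Macaulay duration:
  t   CF        PV=CF/(1+0.0095)^t    t·PV
  1        1.375         1.3621         1.3621
  2        1.375         1.3492         2.6985
  3        1.375         1.3365         4.0096
  4        1.375         1.3240         5.2959
  5        0.875         0.8346         4.1730
  6      100.875        95.3116       571.8694
  Σ                    101.5180       589.4084
P = 101.5180; Macaulay duration = 589.4084 / 101.5180 = 5.80595 half-year periods = 2.90298 years.
Modified duration = D_Mac / (1 + y) = 2.90298 / 1.0095 = 2.87566 years.

2.876 years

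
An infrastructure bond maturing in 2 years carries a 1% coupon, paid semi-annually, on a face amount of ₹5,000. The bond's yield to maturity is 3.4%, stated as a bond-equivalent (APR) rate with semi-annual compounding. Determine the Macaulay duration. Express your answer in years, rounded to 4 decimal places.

Periodic yield y = 0.017. Discount each cash flow and weight by its period:
  t   CF        PV=CF/(1+0.017)^t    t·PV
  1        25.00        24.5821        24.5821
  2        25.00        24.1712        48.3424
  3        25.00        23.7672        71.3015
  4     5,025.00     4,697.3428    18,789.3712
  Σ                  4,769.8632    18,933.5971
Price P = Σ PV = 4,769.8632.
Macaulay duration = Σ(t·PV) / P = 18,933.5971 / 4,769.8632 = 3.96942 half-year periods.
In years: 3.96942 / 2 = 1.98471 years.

1.9847 years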